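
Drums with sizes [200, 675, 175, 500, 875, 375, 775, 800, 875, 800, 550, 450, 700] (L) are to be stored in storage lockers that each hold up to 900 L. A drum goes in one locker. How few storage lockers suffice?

Total = 875 + 875 + 800 + 800 + 775 + 700 + 675 + 550 + 500 + 450 + 375 + 200 + 175 = 7750 L.
Lower bound: ⌈7750/900⌉ = 9 storage lockers.
A packing using 10 storage lockers:
  locker 1: 875 = 875
  locker 2: 875 = 875
  locker 3: 800 = 800
  locker 4: 800 = 800
  locker 5: 775 = 775
  locker 6: 700 + 200 = 900
  locker 7: 675 + 175 = 850
  locker 8: 550 = 550
  locker 9: 500 + 375 = 875
  locker 10: 450 = 450
No arrangement into 9 storage lockers stays within capacity, so 10 is optimal.

10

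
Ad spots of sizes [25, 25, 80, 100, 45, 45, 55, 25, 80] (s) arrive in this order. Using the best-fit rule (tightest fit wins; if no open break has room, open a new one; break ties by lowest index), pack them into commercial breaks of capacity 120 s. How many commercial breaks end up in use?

5

  25 → break 1 (new)  [load 25/120]
  25 → break 1  [load 50/120]
  80 → break 2 (new)  [load 80/120]
  100 → break 3 (new)  [load 100/120]
  45 → break 1  [load 95/120]
  45 → break 4 (new)  [load 45/120]
  55 → break 4  [load 100/120]
  25 → break 1  [load 120/120]
  80 → break 5 (new)  [load 80/120]
5 commercial breaks opened.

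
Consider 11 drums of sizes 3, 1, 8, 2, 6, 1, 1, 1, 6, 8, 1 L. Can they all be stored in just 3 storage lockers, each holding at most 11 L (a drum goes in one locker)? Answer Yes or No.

No

Total = 38 L; ⌈38/11⌉ = 4.
At least 4 storage lockers are required, but only 3 are allowed.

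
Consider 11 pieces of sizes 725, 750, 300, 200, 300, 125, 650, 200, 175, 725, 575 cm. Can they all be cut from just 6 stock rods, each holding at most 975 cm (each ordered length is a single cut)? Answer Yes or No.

A valid assignment using 6 stock rods:
  stock rod 1: 750 + 200 = 950
  stock rod 2: 725 + 200 = 925
  stock rod 3: 725 + 175 = 900
  stock rod 4: 650 + 300 = 950
  stock rod 5: 575 + 300 = 875
  stock rod 6: 125 = 125
Every load is within 975 cm, so 6 stock rods suffice.

Yes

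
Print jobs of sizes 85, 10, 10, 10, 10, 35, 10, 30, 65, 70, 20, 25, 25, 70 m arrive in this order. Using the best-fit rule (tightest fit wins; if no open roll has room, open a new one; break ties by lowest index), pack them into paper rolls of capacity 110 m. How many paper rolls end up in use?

  85 → roll 1 (new)  [load 85/110]
  10 → roll 1  [load 95/110]
  10 → roll 1  [load 105/110]
  10 → roll 2 (new)  [load 10/110]
  10 → roll 2  [load 20/110]
  35 → roll 2  [load 55/110]
  10 → roll 2  [load 65/110]
  30 → roll 2  [load 95/110]
  65 → roll 3 (new)  [load 65/110]
  70 → roll 4 (new)  [load 70/110]
  20 → roll 4  [load 90/110]
  25 → roll 3  [load 90/110]
  25 → roll 5 (new)  [load 25/110]
  70 → roll 5  [load 95/110]
5 paper rolls opened.

5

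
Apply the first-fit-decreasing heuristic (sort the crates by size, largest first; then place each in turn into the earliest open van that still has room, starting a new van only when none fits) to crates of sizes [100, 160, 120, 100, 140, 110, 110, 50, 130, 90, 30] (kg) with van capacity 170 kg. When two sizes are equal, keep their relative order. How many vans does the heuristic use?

Sorted descending: 160, 140, 130, 120, 110, 110, 100, 100, 90, 50, 30.
  160 → van 1 (new)  [load 160/170]
  140 → van 2 (new)  [load 140/170]
  130 → van 3 (new)  [load 130/170]
  120 → van 4 (new)  [load 120/170]
  110 → van 5 (new)  [load 110/170]
  110 → van 6 (new)  [load 110/170]
  100 → van 7 (new)  [load 100/170]
  100 → van 8 (new)  [load 100/170]
  90 → van 9 (new)  [load 90/170]
  50 → van 4  [load 170/170]
  30 → van 2  [load 170/170]
9 vans opened.

9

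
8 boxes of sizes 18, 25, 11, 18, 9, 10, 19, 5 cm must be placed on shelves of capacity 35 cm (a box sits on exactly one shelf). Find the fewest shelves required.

4

Total = 25 + 19 + 18 + 18 + 11 + 10 + 9 + 5 = 115 cm.
Lower bound: ⌈115/35⌉ = 4 shelves.
A packing using 4 shelves:
  shelf 1: 25 + 10 = 35
  shelf 2: 19 + 11 + 5 = 35
  shelf 3: 18 + 9 = 27
  shelf 4: 18 = 18
This matches the lower bound, so 4 is optimal.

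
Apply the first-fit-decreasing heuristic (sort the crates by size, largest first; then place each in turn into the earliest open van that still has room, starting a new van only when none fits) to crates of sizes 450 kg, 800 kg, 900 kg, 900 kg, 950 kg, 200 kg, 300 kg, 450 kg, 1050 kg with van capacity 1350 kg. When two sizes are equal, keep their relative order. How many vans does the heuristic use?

Sorted descending: 1050, 950, 900, 900, 800, 450, 450, 300, 200.
  1050 → van 1 (new)  [load 1050/1350]
  950 → van 2 (new)  [load 950/1350]
  900 → van 3 (new)  [load 900/1350]
  900 → van 4 (new)  [load 900/1350]
  800 → van 5 (new)  [load 800/1350]
  450 → van 3  [load 1350/1350]
  450 → van 4  [load 1350/1350]
  300 → van 1  [load 1350/1350]
  200 → van 2  [load 1150/1350]
5 vans opened.

5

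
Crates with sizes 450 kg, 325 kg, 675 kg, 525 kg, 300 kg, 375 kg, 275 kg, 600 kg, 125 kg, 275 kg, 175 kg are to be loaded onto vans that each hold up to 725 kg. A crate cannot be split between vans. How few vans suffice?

Total = 675 + 600 + 525 + 450 + 375 + 325 + 300 + 275 + 275 + 175 + 125 = 4100 kg.
Lower bound: ⌈4100/725⌉ = 6 vans.
A packing using 6 vans:
  van 1: 675 = 675
  van 2: 600 + 125 = 725
  van 3: 525 + 175 = 700
  van 4: 450 + 275 = 725
  van 5: 375 + 325 = 700
  van 6: 300 + 275 = 575
This matches the lower bound, so 6 is optimal.

6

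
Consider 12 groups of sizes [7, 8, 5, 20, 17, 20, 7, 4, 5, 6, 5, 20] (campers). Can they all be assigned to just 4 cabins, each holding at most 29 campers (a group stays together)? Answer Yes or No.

Total = 124 campers; ⌈124/29⌉ = 5.
At least 5 cabins are required, but only 4 are allowed.

No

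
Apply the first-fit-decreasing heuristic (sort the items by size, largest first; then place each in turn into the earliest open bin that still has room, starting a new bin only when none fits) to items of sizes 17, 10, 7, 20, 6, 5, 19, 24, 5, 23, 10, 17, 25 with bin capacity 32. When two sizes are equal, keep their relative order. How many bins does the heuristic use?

Sorted descending: 25, 24, 23, 20, 19, 17, 17, 10, 10, 7, 6, 5, 5.
  25 → bin 1 (new)  [load 25/32]
  24 → bin 2 (new)  [load 24/32]
  23 → bin 3 (new)  [load 23/32]
  20 → bin 4 (new)  [load 20/32]
  19 → bin 5 (new)  [load 19/32]
  17 → bin 6 (new)  [load 17/32]
  17 → bin 7 (new)  [load 17/32]
  10 → bin 4  [load 30/32]
  10 → bin 5  [load 29/32]
  7 → bin 1  [load 32/32]
  6 → bin 2  [load 30/32]
  5 → bin 3  [load 28/32]
  5 → bin 6  [load 22/32]
7 bins opened.

7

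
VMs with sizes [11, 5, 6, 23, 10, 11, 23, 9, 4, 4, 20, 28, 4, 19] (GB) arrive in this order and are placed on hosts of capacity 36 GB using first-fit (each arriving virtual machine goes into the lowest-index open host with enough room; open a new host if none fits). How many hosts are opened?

6

  11 → host 1 (new)  [load 11/36]
  5 → host 1  [load 16/36]
  6 → host 1  [load 22/36]
  23 → host 2 (new)  [load 23/36]
  10 → host 1  [load 32/36]
  11 → host 2  [load 34/36]
  23 → host 3 (new)  [load 23/36]
  9 → host 3  [load 32/36]
  4 → host 1  [load 36/36]
  4 → host 3  [load 36/36]
  20 → host 4 (new)  [load 20/36]
  28 → host 5 (new)  [load 28/36]
  4 → host 4  [load 24/36]
  19 → host 6 (new)  [load 19/36]
6 hosts opened.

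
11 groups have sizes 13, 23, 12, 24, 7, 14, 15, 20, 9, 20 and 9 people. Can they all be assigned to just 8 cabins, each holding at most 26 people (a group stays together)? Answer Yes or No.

A valid assignment using 8 cabins:
  cabin 1: 24 = 24
  cabin 2: 23 = 23
  cabin 3: 20 = 20
  cabin 4: 20 = 20
  cabin 5: 15 + 9 = 24
  cabin 6: 14 + 12 = 26
  cabin 7: 13 + 9 = 22
  cabin 8: 7 = 7
Every load is within 26 people, so 8 cabins suffice.

Yes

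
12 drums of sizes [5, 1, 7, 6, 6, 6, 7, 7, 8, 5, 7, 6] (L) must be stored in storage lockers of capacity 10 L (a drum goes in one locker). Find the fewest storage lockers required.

Total = 8 + 7 + 7 + 7 + 7 + 6 + 6 + 6 + 6 + 5 + 5 + 1 = 71 L.
Lower bound: ⌈71/10⌉ = 8 storage lockers.
Also, 9 drums each exceed 5 L, and no two of those can share a locker, so at least 9 storage lockers are needed.
A packing using 10 storage lockers:
  locker 1: 8 + 1 = 9
  locker 2: 7 = 7
  locker 3: 7 = 7
  locker 4: 7 = 7
  locker 5: 7 = 7
  locker 6: 6 = 6
  locker 7: 6 = 6
  locker 8: 6 = 6
  locker 9: 6 = 6
  locker 10: 5 + 5 = 10
No arrangement into 9 storage lockers stays within capacity, so 10 is optimal.

10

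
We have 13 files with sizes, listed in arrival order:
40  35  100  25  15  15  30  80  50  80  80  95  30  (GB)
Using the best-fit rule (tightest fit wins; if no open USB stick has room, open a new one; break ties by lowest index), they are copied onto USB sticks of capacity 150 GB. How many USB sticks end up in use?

  40 → USB stick 1 (new)  [load 40/150]
  35 → USB stick 1  [load 75/150]
  100 → USB stick 2 (new)  [load 100/150]
  25 → USB stick 2  [load 125/150]
  15 → USB stick 2  [load 140/150]
  15 → USB stick 1  [load 90/150]
  30 → USB stick 1  [load 120/150]
  80 → USB stick 3 (new)  [load 80/150]
  50 → USB stick 3  [load 130/150]
  80 → USB stick 4 (new)  [load 80/150]
  80 → USB stick 5 (new)  [load 80/150]
  95 → USB stick 6 (new)  [load 95/150]
  30 → USB stick 1  [load 150/150]
6 USB sticks opened.

6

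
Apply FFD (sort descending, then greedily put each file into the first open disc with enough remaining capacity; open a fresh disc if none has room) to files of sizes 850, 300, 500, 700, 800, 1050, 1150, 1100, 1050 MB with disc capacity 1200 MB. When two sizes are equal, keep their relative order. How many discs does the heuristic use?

7

Sorted descending: 1150, 1100, 1050, 1050, 850, 800, 700, 500, 300.
  1150 → disc 1 (new)  [load 1150/1200]
  1100 → disc 2 (new)  [load 1100/1200]
  1050 → disc 3 (new)  [load 1050/1200]
  1050 → disc 4 (new)  [load 1050/1200]
  850 → disc 5 (new)  [load 850/1200]
  800 → disc 6 (new)  [load 800/1200]
  700 → disc 7 (new)  [load 700/1200]
  500 → disc 7  [load 1200/1200]
  300 → disc 5  [load 1150/1200]
7 discs opened.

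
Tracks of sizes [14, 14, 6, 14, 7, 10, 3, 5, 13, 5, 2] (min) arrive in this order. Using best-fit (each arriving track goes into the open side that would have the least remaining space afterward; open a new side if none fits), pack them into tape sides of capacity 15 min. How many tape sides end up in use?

7

  14 → side 1 (new)  [load 14/15]
  14 → side 2 (new)  [load 14/15]
  6 → side 3 (new)  [load 6/15]
  14 → side 4 (new)  [load 14/15]
  7 → side 3  [load 13/15]
  10 → side 5 (new)  [load 10/15]
  3 → side 5  [load 13/15]
  5 → side 6 (new)  [load 5/15]
  13 → side 7 (new)  [load 13/15]
  5 → side 6  [load 10/15]
  2 → side 3  [load 15/15]
7 tape sides opened.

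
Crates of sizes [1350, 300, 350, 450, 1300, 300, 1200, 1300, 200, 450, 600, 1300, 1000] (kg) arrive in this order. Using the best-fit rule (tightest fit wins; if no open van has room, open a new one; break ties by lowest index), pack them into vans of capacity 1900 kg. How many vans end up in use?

  1350 → van 1 (new)  [load 1350/1900]
  300 → van 1  [load 1650/1900]
  350 → van 2 (new)  [load 350/1900]
  450 → van 2  [load 800/1900]
  1300 → van 3 (new)  [load 1300/1900]
  300 → van 3  [load 1600/1900]
  1200 → van 4 (new)  [load 1200/1900]
  1300 → van 5 (new)  [load 1300/1900]
  200 → van 1  [load 1850/1900]
  450 → van 5  [load 1750/1900]
  600 → van 4  [load 1800/1900]
  1300 → van 6 (new)  [load 1300/1900]
  1000 → van 2  [load 1800/1900]
6 vans opened.

6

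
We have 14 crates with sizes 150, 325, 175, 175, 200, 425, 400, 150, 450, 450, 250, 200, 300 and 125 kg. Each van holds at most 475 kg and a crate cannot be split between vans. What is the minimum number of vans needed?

9

Total = 450 + 450 + 425 + 400 + 325 + 300 + 250 + 200 + 200 + 175 + 175 + 150 + 150 + 125 = 3775 kg.
Lower bound: ⌈3775/475⌉ = 8 vans.
A packing using 9 vans:
  van 1: 450 = 450
  van 2: 450 = 450
  van 3: 425 = 425
  van 4: 400 = 400
  van 5: 325 + 150 = 475
  van 6: 300 + 175 = 475
  van 7: 250 + 200 = 450
  van 8: 200 + 175 = 375
  van 9: 150 + 125 = 275
No arrangement into 8 vans stays within capacity, so 9 is optimal.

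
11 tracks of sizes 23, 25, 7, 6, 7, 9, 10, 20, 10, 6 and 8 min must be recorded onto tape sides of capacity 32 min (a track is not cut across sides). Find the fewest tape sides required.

5

Total = 25 + 23 + 20 + 10 + 10 + 9 + 8 + 7 + 7 + 6 + 6 = 131 min.
Lower bound: ⌈131/32⌉ = 5 tape sides.
A packing using 5 tape sides:
  side 1: 25 + 7 = 32
  side 2: 23 + 9 = 32
  side 3: 20 + 10 = 30
  side 4: 10 + 8 + 7 + 6 = 31
  side 5: 6 = 6
This matches the lower bound, so 5 is optimal.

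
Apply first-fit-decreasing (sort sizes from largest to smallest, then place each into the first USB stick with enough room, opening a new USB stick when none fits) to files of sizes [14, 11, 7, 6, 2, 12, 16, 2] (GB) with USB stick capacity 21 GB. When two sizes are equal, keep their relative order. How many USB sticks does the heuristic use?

4

Sorted descending: 16, 14, 12, 11, 7, 6, 2, 2.
  16 → USB stick 1 (new)  [load 16/21]
  14 → USB stick 2 (new)  [load 14/21]
  12 → USB stick 3 (new)  [load 12/21]
  11 → USB stick 4 (new)  [load 11/21]
  7 → USB stick 2  [load 21/21]
  6 → USB stick 3  [load 18/21]
  2 → USB stick 1  [load 18/21]
  2 → USB stick 1  [load 20/21]
4 USB sticks opened.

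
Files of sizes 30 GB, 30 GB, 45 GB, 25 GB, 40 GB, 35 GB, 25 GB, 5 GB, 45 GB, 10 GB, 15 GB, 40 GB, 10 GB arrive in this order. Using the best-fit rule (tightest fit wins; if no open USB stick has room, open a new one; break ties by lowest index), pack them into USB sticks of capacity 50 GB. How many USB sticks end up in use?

  30 → USB stick 1 (new)  [load 30/50]
  30 → USB stick 2 (new)  [load 30/50]
  45 → USB stick 3 (new)  [load 45/50]
  25 → USB stick 4 (new)  [load 25/50]
  40 → USB stick 5 (new)  [load 40/50]
  35 → USB stick 6 (new)  [load 35/50]
  25 → USB stick 4  [load 50/50]
  5 → USB stick 3  [load 50/50]
  45 → USB stick 7 (new)  [load 45/50]
  10 → USB stick 5  [load 50/50]
  15 → USB stick 6  [load 50/50]
  40 → USB stick 8 (new)  [load 40/50]
  10 → USB stick 8  [load 50/50]
8 USB sticks opened.

8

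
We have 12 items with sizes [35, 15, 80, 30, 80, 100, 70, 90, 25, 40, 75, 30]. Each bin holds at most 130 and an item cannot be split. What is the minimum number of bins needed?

6

Total = 100 + 90 + 80 + 80 + 75 + 70 + 40 + 35 + 30 + 30 + 25 + 15 = 670.
Lower bound: ⌈670/130⌉ = 6 bins.
A packing using 6 bins:
  bin 1: 100 + 30 = 130
  bin 2: 90 + 40 = 130
  bin 3: 80 + 35 + 15 = 130
  bin 4: 80 + 30 = 110
  bin 5: 75 + 25 = 100
  bin 6: 70 = 70
This matches the lower bound, so 6 is optimal.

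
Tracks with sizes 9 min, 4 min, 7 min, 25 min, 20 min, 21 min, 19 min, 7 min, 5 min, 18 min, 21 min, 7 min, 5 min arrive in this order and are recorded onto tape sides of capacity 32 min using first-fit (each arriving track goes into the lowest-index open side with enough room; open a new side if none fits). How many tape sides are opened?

  9 → side 1 (new)  [load 9/32]
  4 → side 1  [load 13/32]
  7 → side 1  [load 20/32]
  25 → side 2 (new)  [load 25/32]
  20 → side 3 (new)  [load 20/32]
  21 → side 4 (new)  [load 21/32]
  19 → side 5 (new)  [load 19/32]
  7 → side 1  [load 27/32]
  5 → side 1  [load 32/32]
  18 → side 6 (new)  [load 18/32]
  21 → side 7 (new)  [load 21/32]
  7 → side 2  [load 32/32]
  5 → side 3  [load 25/32]
7 tape sides opened.

7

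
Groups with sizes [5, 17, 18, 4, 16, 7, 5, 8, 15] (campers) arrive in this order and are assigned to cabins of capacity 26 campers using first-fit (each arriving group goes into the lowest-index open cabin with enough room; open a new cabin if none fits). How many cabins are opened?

  5 → cabin 1 (new)  [load 5/26]
  17 → cabin 1  [load 22/26]
  18 → cabin 2 (new)  [load 18/26]
  4 → cabin 1  [load 26/26]
  16 → cabin 3 (new)  [load 16/26]
  7 → cabin 2  [load 25/26]
  5 → cabin 3  [load 21/26]
  8 → cabin 4 (new)  [load 8/26]
  15 → cabin 4  [load 23/26]
4 cabins opened.

4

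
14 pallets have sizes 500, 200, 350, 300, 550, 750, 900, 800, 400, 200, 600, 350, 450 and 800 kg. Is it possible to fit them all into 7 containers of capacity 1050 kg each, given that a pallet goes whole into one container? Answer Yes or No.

Total = 7150 kg; ⌈7150/1050⌉ = 7.
The bound of 7 does not rule out 7, but exhaustive search shows no assignment into 7 containers of capacity 1050 kg exists — the minimum is 8.

No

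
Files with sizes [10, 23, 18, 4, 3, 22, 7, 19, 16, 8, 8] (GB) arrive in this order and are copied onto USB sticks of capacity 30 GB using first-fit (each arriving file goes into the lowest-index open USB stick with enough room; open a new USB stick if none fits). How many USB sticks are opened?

5

  10 → USB stick 1 (new)  [load 10/30]
  23 → USB stick 2 (new)  [load 23/30]
  18 → USB stick 1  [load 28/30]
  4 → USB stick 2  [load 27/30]
  3 → USB stick 2  [load 30/30]
  22 → USB stick 3 (new)  [load 22/30]
  7 → USB stick 3  [load 29/30]
  19 → USB stick 4 (new)  [load 19/30]
  16 → USB stick 5 (new)  [load 16/30]
  8 → USB stick 4  [load 27/30]
  8 → USB stick 5  [load 24/30]
5 USB sticks opened.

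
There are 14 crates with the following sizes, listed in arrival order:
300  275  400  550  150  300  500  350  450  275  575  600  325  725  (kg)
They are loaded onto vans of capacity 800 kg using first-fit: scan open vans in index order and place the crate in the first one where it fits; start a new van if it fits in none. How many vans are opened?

  300 → van 1 (new)  [load 300/800]
  275 → van 1  [load 575/800]
  400 → van 2 (new)  [load 400/800]
  550 → van 3 (new)  [load 550/800]
  150 → van 1  [load 725/800]
  300 → van 2  [load 700/800]
  500 → van 4 (new)  [load 500/800]
  350 → van 5 (new)  [load 350/800]
  450 → van 5  [load 800/800]
  275 → van 4  [load 775/800]
  575 → van 6 (new)  [load 575/800]
  600 → van 7 (new)  [load 600/800]
  325 → van 8 (new)  [load 325/800]
  725 → van 9 (new)  [load 725/800]
9 vans opened.

9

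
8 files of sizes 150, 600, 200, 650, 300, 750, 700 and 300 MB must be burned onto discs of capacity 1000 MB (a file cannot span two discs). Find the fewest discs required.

Total = 750 + 700 + 650 + 600 + 300 + 300 + 200 + 150 = 3650 MB.
Lower bound: ⌈3650/1000⌉ = 4 discs.
A packing using 4 discs:
  disc 1: 750 + 200 = 950
  disc 2: 700 + 300 = 1000
  disc 3: 650 + 300 = 950
  disc 4: 600 + 150 = 750
This matches the lower bound, so 4 is optimal.

4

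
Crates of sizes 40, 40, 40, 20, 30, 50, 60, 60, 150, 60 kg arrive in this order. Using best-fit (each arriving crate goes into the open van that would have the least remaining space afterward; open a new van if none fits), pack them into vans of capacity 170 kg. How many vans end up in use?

4

  40 → van 1 (new)  [load 40/170]
  40 → van 1  [load 80/170]
  40 → van 1  [load 120/170]
  20 → van 1  [load 140/170]
  30 → van 1  [load 170/170]
  50 → van 2 (new)  [load 50/170]
  60 → van 2  [load 110/170]
  60 → van 2  [load 170/170]
  150 → van 3 (new)  [load 150/170]
  60 → van 4 (new)  [load 60/170]
4 vans opened.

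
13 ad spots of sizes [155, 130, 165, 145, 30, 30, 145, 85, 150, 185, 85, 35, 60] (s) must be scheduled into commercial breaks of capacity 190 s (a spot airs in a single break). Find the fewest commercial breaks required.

Total = 185 + 165 + 155 + 150 + 145 + 145 + 130 + 85 + 85 + 60 + 35 + 30 + 30 = 1400 s.
Lower bound: ⌈1400/190⌉ = 8 commercial breaks.
A packing using 8 commercial breaks:
  break 1: 185 = 185
  break 2: 165 = 165
  break 3: 155 + 35 = 190
  break 4: 150 + 30 = 180
  break 5: 145 + 30 = 175
  break 6: 145 = 145
  break 7: 130 + 60 = 190
  break 8: 85 + 85 = 170
This matches the lower bound, so 8 is optimal.

8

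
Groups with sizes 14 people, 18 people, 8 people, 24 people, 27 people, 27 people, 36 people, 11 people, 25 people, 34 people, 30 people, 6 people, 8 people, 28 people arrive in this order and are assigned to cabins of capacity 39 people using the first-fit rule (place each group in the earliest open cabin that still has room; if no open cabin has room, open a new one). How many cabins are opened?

  14 → cabin 1 (new)  [load 14/39]
  18 → cabin 1  [load 32/39]
  8 → cabin 2 (new)  [load 8/39]
  24 → cabin 2  [load 32/39]
  27 → cabin 3 (new)  [load 27/39]
  27 → cabin 4 (new)  [load 27/39]
  36 → cabin 5 (new)  [load 36/39]
  11 → cabin 3  [load 38/39]
  25 → cabin 6 (new)  [load 25/39]
  34 → cabin 7 (new)  [load 34/39]
  30 → cabin 8 (new)  [load 30/39]
  6 → cabin 1  [load 38/39]
  8 → cabin 4  [load 35/39]
  28 → cabin 9 (new)  [load 28/39]
9 cabins opened.

9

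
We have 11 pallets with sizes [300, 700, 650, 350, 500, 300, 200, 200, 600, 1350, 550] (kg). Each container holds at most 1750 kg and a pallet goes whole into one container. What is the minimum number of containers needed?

Total = 1350 + 700 + 650 + 600 + 550 + 500 + 350 + 300 + 300 + 200 + 200 = 5700 kg.
Lower bound: ⌈5700/1750⌉ = 4 containers.
A packing using 4 containers:
  container 1: 1350 + 350 = 1700
  container 2: 700 + 650 + 300 = 1650
  container 3: 600 + 550 + 500 = 1650
  container 4: 300 + 200 + 200 = 700
This matches the lower bound, so 4 is optimal.

4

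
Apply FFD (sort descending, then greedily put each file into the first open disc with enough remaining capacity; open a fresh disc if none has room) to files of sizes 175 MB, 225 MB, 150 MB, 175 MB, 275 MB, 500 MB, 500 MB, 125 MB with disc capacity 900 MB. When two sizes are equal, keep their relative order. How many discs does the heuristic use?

Sorted descending: 500, 500, 275, 225, 175, 175, 150, 125.
  500 → disc 1 (new)  [load 500/900]
  500 → disc 2 (new)  [load 500/900]
  275 → disc 1  [load 775/900]
  225 → disc 2  [load 725/900]
  175 → disc 2  [load 900/900]
  175 → disc 3 (new)  [load 175/900]
  150 → disc 3  [load 325/900]
  125 → disc 1  [load 900/900]
3 discs opened.

3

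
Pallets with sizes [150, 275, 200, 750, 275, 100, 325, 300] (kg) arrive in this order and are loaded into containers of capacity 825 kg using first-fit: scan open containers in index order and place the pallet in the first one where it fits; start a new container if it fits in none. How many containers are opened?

  150 → container 1 (new)  [load 150/825]
  275 → container 1  [load 425/825]
  200 → container 1  [load 625/825]
  750 → container 2 (new)  [load 750/825]
  275 → container 3 (new)  [load 275/825]
  100 → container 1  [load 725/825]
  325 → container 3  [load 600/825]
  300 → container 4 (new)  [load 300/825]
4 containers opened.

4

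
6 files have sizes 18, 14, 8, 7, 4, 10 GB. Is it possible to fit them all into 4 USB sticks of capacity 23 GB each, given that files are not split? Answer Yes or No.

A valid assignment using 3 USB sticks:
  USB stick 1: 18 + 4 = 22
  USB stick 2: 14 + 8 = 22
  USB stick 3: 10 + 7 = 17
That uses only 3 ≤ 4, so 4 USB sticks are enough.

Yes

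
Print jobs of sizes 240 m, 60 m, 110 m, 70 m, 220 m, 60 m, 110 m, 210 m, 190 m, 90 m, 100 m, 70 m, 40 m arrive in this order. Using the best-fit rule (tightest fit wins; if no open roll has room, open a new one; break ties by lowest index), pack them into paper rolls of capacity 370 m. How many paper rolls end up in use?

  240 → roll 1 (new)  [load 240/370]
  60 → roll 1  [load 300/370]
  110 → roll 2 (new)  [load 110/370]
  70 → roll 1  [load 370/370]
  220 → roll 2  [load 330/370]
  60 → roll 3 (new)  [load 60/370]
  110 → roll 3  [load 170/370]
  210 → roll 4 (new)  [load 210/370]
  190 → roll 3  [load 360/370]
  90 → roll 4  [load 300/370]
  100 → roll 5 (new)  [load 100/370]
  70 → roll 4  [load 370/370]
  40 → roll 2  [load 370/370]
5 paper rolls opened.

5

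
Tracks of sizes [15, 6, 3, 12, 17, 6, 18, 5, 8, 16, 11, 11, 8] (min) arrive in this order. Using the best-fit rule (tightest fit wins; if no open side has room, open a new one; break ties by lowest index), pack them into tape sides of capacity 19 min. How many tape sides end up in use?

8

  15 → side 1 (new)  [load 15/19]
  6 → side 2 (new)  [load 6/19]
  3 → side 1  [load 18/19]
  12 → side 2  [load 18/19]
  17 → side 3 (new)  [load 17/19]
  6 → side 4 (new)  [load 6/19]
  18 → side 5 (new)  [load 18/19]
  5 → side 4  [load 11/19]
  8 → side 4  [load 19/19]
  16 → side 6 (new)  [load 16/19]
  11 → side 7 (new)  [load 11/19]
  11 → side 8 (new)  [load 11/19]
  8 → side 7  [load 19/19]
8 tape sides opened.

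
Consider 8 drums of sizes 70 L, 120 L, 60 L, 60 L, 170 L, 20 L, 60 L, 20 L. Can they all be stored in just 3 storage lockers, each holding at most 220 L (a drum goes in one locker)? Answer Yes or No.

A valid assignment using 3 storage lockers:
  locker 1: 170 + 20 + 20 = 210
  locker 2: 120 + 70 = 190
  locker 3: 60 + 60 + 60 = 180
Every load is within 220 L, so 3 storage lockers suffice.

Yes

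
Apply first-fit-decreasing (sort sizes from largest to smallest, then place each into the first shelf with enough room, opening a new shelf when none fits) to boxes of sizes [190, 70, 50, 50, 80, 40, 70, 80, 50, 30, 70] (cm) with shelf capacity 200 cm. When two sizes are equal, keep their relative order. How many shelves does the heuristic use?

4

Sorted descending: 190, 80, 80, 70, 70, 70, 50, 50, 50, 40, 30.
  190 → shelf 1 (new)  [load 190/200]
  80 → shelf 2 (new)  [load 80/200]
  80 → shelf 2  [load 160/200]
  70 → shelf 3 (new)  [load 70/200]
  70 → shelf 3  [load 140/200]
  70 → shelf 4 (new)  [load 70/200]
  50 → shelf 3  [load 190/200]
  50 → shelf 4  [load 120/200]
  50 → shelf 4  [load 170/200]
  40 → shelf 2  [load 200/200]
  30 → shelf 4  [load 200/200]
4 shelves opened.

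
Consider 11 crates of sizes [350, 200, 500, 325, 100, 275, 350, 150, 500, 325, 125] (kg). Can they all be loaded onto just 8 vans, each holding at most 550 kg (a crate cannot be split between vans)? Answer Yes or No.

A valid assignment using 7 vans:
  van 1: 500 = 500
  van 2: 500 = 500
  van 3: 350 + 200 = 550
  van 4: 350 + 150 = 500
  van 5: 325 + 125 + 100 = 550
  van 6: 325 = 325
  van 7: 275 = 275
That uses only 7 ≤ 8, so 8 vans are enough.

Yes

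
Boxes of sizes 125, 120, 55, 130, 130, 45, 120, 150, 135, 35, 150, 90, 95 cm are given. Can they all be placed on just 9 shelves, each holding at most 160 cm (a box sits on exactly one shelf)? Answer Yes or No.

Total = 1380 cm; ⌈1380/160⌉ = 9.
10 boxes each exceed half the capacity and cannot share a shelf, forcing at least 10 shelves.
At least 10 shelves are required, but only 9 are allowed.

No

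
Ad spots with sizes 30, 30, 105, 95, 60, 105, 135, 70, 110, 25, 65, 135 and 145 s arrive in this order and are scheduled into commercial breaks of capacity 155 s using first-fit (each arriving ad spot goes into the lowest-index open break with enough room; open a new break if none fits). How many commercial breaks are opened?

9

  30 → break 1 (new)  [load 30/155]
  30 → break 1  [load 60/155]
  105 → break 2 (new)  [load 105/155]
  95 → break 1  [load 155/155]
  60 → break 3 (new)  [load 60/155]
  105 → break 4 (new)  [load 105/155]
  135 → break 5 (new)  [load 135/155]
  70 → break 3  [load 130/155]
  110 → break 6 (new)  [load 110/155]
  25 → break 2  [load 130/155]
  65 → break 7 (new)  [load 65/155]
  135 → break 8 (new)  [load 135/155]
  145 → break 9 (new)  [load 145/155]
9 commercial breaks opened.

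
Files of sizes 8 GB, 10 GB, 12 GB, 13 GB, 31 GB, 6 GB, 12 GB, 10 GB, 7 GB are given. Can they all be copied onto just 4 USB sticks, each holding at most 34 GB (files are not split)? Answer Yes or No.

A valid assignment using 4 USB sticks:
  USB stick 1: 31 = 31
  USB stick 2: 13 + 12 + 8 = 33
  USB stick 3: 12 + 10 + 10 = 32
  USB stick 4: 7 + 6 = 13
Every load is within 34 GB, so 4 USB sticks suffice.

Yes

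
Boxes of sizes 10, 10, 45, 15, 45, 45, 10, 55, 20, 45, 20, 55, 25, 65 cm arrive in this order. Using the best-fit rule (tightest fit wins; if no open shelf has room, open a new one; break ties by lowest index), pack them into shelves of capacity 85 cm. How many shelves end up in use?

  10 → shelf 1 (new)  [load 10/85]
  10 → shelf 1  [load 20/85]
  45 → shelf 1  [load 65/85]
  15 → shelf 1  [load 80/85]
  45 → shelf 2 (new)  [load 45/85]
  45 → shelf 3 (new)  [load 45/85]
  10 → shelf 2  [load 55/85]
  55 → shelf 4 (new)  [load 55/85]
  20 → shelf 2  [load 75/85]
  45 → shelf 5 (new)  [load 45/85]
  20 → shelf 4  [load 75/85]
  55 → shelf 6 (new)  [load 55/85]
  25 → shelf 6  [load 80/85]
  65 → shelf 7 (new)  [load 65/85]
7 shelves opened.

7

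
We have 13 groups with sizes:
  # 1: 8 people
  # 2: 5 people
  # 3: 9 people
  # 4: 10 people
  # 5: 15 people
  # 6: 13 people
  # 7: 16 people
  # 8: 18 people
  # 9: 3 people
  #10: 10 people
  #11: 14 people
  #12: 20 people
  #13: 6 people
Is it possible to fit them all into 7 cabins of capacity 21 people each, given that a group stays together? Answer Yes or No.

Total = 147 people; ⌈147/21⌉ = 7.
The bound of 7 does not rule out 7, but exhaustive search shows no assignment into 7 cabins of capacity 21 people exists — the minimum is 8.

No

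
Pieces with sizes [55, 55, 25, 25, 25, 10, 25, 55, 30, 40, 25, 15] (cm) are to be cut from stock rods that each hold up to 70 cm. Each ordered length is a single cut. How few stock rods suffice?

7

Total = 55 + 55 + 55 + 40 + 30 + 25 + 25 + 25 + 25 + 25 + 15 + 10 = 385 cm.
Lower bound: ⌈385/70⌉ = 6 stock rods.
A packing using 7 stock rods:
  stock rod 1: 55 + 15 = 70
  stock rod 2: 55 + 10 = 65
  stock rod 3: 55 = 55
  stock rod 4: 40 + 30 = 70
  stock rod 5: 25 + 25 = 50
  stock rod 6: 25 + 25 = 50
  stock rod 7: 25 = 25
No arrangement into 6 stock rods stays within capacity, so 7 is optimal.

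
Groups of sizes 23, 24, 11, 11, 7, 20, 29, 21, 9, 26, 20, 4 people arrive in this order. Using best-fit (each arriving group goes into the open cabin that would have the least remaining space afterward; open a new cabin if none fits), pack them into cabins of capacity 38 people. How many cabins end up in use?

7

  23 → cabin 1 (new)  [load 23/38]
  24 → cabin 2 (new)  [load 24/38]
  11 → cabin 2  [load 35/38]
  11 → cabin 1  [load 34/38]
  7 → cabin 3 (new)  [load 7/38]
  20 → cabin 3  [load 27/38]
  29 → cabin 4 (new)  [load 29/38]
  21 → cabin 5 (new)  [load 21/38]
  9 → cabin 4  [load 38/38]
  26 → cabin 6 (new)  [load 26/38]
  20 → cabin 7 (new)  [load 20/38]
  4 → cabin 1  [load 38/38]
7 cabins opened.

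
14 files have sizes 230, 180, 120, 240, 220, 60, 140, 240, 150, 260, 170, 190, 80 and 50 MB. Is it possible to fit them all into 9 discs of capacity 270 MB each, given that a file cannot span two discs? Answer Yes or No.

Total = 2330 MB; ⌈2330/270⌉ = 9.
10 files each exceed half the capacity and cannot share a disc, forcing at least 10 discs.
At least 10 discs are required, but only 9 are allowed.

No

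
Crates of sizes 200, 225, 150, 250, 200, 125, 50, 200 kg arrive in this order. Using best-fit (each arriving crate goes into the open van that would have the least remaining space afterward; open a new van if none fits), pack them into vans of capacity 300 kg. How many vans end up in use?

  200 → van 1 (new)  [load 200/300]
  225 → van 2 (new)  [load 225/300]
  150 → van 3 (new)  [load 150/300]
  250 → van 4 (new)  [load 250/300]
  200 → van 5 (new)  [load 200/300]
  125 → van 3  [load 275/300]
  50 → van 4  [load 300/300]
  200 → van 6 (new)  [load 200/300]
6 vans opened.

6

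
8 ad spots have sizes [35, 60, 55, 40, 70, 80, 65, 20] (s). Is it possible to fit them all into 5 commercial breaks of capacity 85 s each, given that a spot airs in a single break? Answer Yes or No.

Total = 425 s; ⌈425/85⌉ = 5.
The bound of 5 does not rule out 5, but exhaustive search shows no assignment into 5 commercial breaks of capacity 85 s exists — the minimum is 6.

No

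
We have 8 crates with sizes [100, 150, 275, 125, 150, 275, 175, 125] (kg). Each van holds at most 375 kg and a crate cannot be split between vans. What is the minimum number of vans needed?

5

Total = 275 + 275 + 175 + 150 + 150 + 125 + 125 + 100 = 1375 kg.
Lower bound: ⌈1375/375⌉ = 4 vans.
A packing using 5 vans:
  van 1: 275 + 100 = 375
  van 2: 275 = 275
  van 3: 175 + 150 = 325
  van 4: 150 + 125 = 275
  van 5: 125 = 125
No arrangement into 4 vans stays within capacity, so 5 is optimal.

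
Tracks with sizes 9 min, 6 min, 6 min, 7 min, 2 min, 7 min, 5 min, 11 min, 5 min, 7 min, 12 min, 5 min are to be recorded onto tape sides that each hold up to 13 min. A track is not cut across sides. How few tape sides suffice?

Total = 12 + 11 + 9 + 7 + 7 + 7 + 6 + 6 + 5 + 5 + 5 + 2 = 82 min.
Lower bound: ⌈82/13⌉ = 7 tape sides.
A packing using 7 tape sides:
  side 1: 12 = 12
  side 2: 11 + 2 = 13
  side 3: 9 = 9
  side 4: 7 + 6 = 13
  side 5: 7 + 6 = 13
  side 6: 7 + 5 = 12
  side 7: 5 + 5 = 10
This matches the lower bound, so 7 is optimal.

7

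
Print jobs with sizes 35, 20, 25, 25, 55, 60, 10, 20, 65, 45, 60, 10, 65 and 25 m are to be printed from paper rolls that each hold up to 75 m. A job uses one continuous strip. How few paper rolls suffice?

Total = 65 + 65 + 60 + 60 + 55 + 45 + 35 + 25 + 25 + 25 + 20 + 20 + 10 + 10 = 520 m.
Lower bound: ⌈520/75⌉ = 7 paper rolls.
A packing using 8 paper rolls:
  roll 1: 65 + 10 = 75
  roll 2: 65 + 10 = 75
  roll 3: 60 = 60
  roll 4: 60 = 60
  roll 5: 55 + 20 = 75
  roll 6: 45 + 25 = 70
  roll 7: 35 + 25 = 60
  roll 8: 25 + 20 = 45
No arrangement into 7 paper rolls stays within capacity, so 8 is optimal.

8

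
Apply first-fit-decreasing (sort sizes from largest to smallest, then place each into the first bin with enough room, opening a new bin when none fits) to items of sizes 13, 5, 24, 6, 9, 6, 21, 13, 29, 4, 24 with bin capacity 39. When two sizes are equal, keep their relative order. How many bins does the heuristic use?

5

Sorted descending: 29, 24, 24, 21, 13, 13, 9, 6, 6, 5, 4.
  29 → bin 1 (new)  [load 29/39]
  24 → bin 2 (new)  [load 24/39]
  24 → bin 3 (new)  [load 24/39]
  21 → bin 4 (new)  [load 21/39]
  13 → bin 2  [load 37/39]
  13 → bin 3  [load 37/39]
  9 → bin 1  [load 38/39]
  6 → bin 4  [load 27/39]
  6 → bin 4  [load 33/39]
  5 → bin 4  [load 38/39]
  4 → bin 5 (new)  [load 4/39]
5 bins opened.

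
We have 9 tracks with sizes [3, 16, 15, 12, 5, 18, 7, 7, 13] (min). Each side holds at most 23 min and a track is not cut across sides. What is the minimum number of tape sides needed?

5

Total = 18 + 16 + 15 + 13 + 12 + 7 + 7 + 5 + 3 = 96 min.
Lower bound: ⌈96/23⌉ = 5 tape sides.
A packing using 5 tape sides:
  side 1: 18 + 5 = 23
  side 2: 16 + 7 = 23
  side 3: 15 + 7 = 22
  side 4: 13 + 3 = 16
  side 5: 12 = 12
This matches the lower bound, so 5 is optimal.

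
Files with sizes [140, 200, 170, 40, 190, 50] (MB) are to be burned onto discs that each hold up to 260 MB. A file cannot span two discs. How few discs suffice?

4

Total = 200 + 190 + 170 + 140 + 50 + 40 = 790 MB.
Lower bound: ⌈790/260⌉ = 4 discs.
A packing using 4 discs:
  disc 1: 200 + 50 = 250
  disc 2: 190 + 40 = 230
  disc 3: 170 = 170
  disc 4: 140 = 140
This matches the lower bound, so 4 is optimal.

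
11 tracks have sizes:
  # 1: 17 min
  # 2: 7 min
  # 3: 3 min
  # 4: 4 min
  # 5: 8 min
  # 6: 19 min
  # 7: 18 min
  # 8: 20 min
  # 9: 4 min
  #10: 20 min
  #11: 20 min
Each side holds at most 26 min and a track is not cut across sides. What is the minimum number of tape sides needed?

6

Total = 20 + 20 + 20 + 19 + 18 + 17 + 8 + 7 + 4 + 4 + 3 = 140 min.
Lower bound: ⌈140/26⌉ = 6 tape sides.
A packing using 6 tape sides:
  side 1: 20 + 4 = 24
  side 2: 20 + 4 = 24
  side 3: 20 + 3 = 23
  side 4: 19 + 7 = 26
  side 5: 18 + 8 = 26
  side 6: 17 = 17
This matches the lower bound, so 6 is optimal.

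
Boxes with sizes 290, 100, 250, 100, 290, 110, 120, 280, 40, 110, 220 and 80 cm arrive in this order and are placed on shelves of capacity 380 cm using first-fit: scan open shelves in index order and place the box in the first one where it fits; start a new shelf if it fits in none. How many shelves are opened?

  290 → shelf 1 (new)  [load 290/380]
  100 → shelf 2 (new)  [load 100/380]
  250 → shelf 2  [load 350/380]
  100 → shelf 3 (new)  [load 100/380]
  290 → shelf 4 (new)  [load 290/380]
  110 → shelf 3  [load 210/380]
  120 → shelf 3  [load 330/380]
  280 → shelf 5 (new)  [load 280/380]
  40 → shelf 1  [load 330/380]
  110 → shelf 6 (new)  [load 110/380]
  220 → shelf 6  [load 330/380]
  80 → shelf 4  [load 370/380]
6 shelves opened.

6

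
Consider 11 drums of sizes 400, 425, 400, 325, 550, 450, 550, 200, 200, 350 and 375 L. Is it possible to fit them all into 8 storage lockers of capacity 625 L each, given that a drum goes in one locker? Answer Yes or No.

Total = 4225 L; ⌈4225/625⌉ = 7.
9 drums each exceed half the capacity and cannot share a locker, forcing at least 9 storage lockers.
At least 9 storage lockers are required, but only 8 are allowed.

No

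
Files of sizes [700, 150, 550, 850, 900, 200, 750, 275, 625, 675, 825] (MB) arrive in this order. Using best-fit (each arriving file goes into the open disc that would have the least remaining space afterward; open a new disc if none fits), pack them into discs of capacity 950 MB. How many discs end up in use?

  700 → disc 1 (new)  [load 700/950]
  150 → disc 1  [load 850/950]
  550 → disc 2 (new)  [load 550/950]
  850 → disc 3 (new)  [load 850/950]
  900 → disc 4 (new)  [load 900/950]
  200 → disc 2  [load 750/950]
  750 → disc 5 (new)  [load 750/950]
  275 → disc 6 (new)  [load 275/950]
  625 → disc 6  [load 900/950]
  675 → disc 7 (new)  [load 675/950]
  825 → disc 8 (new)  [load 825/950]
8 discs opened.

8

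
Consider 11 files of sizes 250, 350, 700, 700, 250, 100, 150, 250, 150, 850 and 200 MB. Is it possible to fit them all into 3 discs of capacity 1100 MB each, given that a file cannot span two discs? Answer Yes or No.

Total = 3950 MB; ⌈3950/1100⌉ = 4.
At least 4 discs are required, but only 3 are allowed.

No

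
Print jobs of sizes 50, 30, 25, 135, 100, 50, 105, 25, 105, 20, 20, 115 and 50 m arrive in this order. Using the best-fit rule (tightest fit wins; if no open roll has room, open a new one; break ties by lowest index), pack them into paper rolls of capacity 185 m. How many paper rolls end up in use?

  50 → roll 1 (new)  [load 50/185]
  30 → roll 1  [load 80/185]
  25 → roll 1  [load 105/185]
  135 → roll 2 (new)  [load 135/185]
  100 → roll 3 (new)  [load 100/185]
  50 → roll 2  [load 185/185]
  105 → roll 4 (new)  [load 105/185]
  25 → roll 1  [load 130/185]
  105 → roll 5 (new)  [load 105/185]
  20 → roll 1  [load 150/185]
  20 → roll 1  [load 170/185]
  115 → roll 6 (new)  [load 115/185]
  50 → roll 6  [load 165/185]
6 paper rolls opened.

6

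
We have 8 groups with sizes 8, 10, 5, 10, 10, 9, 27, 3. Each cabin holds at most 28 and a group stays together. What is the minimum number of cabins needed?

3

Total = 27 + 10 + 10 + 10 + 9 + 8 + 5 + 3 = 82.
Lower bound: ⌈82/28⌉ = 3 cabins.
A packing using 3 cabins:
  cabin 1: 27 = 27
  cabin 2: 10 + 10 + 8 = 28
  cabin 3: 10 + 9 + 5 + 3 = 27
This matches the lower bound, so 3 is optimal.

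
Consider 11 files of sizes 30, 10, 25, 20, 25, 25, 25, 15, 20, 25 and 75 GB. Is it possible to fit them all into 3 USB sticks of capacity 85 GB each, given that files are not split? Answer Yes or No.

No

Total = 295 GB; ⌈295/85⌉ = 4.
At least 4 USB sticks are required, but only 3 are allowed.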